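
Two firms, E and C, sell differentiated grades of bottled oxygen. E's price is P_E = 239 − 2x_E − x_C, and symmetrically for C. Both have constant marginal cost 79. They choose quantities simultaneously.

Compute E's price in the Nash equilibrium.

Firm E's profit: π = x_E(239 − 2x_E − x_C) − 79x_E.
∂π/∂x_E = 160 − 4x_E − x_C = 0 ⇒ x_E = 40 − 0.25x_C.
The game is symmetric, so in equilibrium x_C = x_E: the reaction function gives 1.25x_E = 40, hence x_E = 32.
P_E = 239 − 2·32 − 32 = 143.

143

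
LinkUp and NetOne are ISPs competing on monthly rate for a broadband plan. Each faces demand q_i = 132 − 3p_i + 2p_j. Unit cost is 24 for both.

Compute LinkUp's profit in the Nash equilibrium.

LinkUp's profit: π = (p_{LinkUp} − 24)(132 − 3p_{LinkUp} + 2p_{NetOne}).
∂π/∂p_{LinkUp} = 204 − 6p_{LinkUp} + 2p_{NetOne} = 0 ⇒ p_{LinkUp} = 34 + (1/3)p_{NetOne}.
By symmetry p_{NetOne} = p_{LinkUp}; substituting into the reaction function, (2/3)p_{LinkUp} = 34 and p_{LinkUp} = 51.
q_{LinkUp} = 132 − 3·51 + 2·51 = 81.
Profit = (51 − 24)·81 = 2187.

2187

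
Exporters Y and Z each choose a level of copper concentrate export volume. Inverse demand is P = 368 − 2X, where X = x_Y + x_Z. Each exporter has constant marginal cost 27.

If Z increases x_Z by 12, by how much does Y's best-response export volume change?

-6

Exporter Y's profit: π = x_Y(368 − 2(x_Y + x_Z)) − 27x_Y.
∂π/∂x_Y = 341 − 4x_Y − 2x_Z = 0, so x_Y = 85.25 − 0.5x_Z.
The reaction-function slope is −0.5, so a 12-unit rise in x_Z moves x_Y by −0.5 × 12 = −6. Y's best response falls — the actions are strategic substitutes.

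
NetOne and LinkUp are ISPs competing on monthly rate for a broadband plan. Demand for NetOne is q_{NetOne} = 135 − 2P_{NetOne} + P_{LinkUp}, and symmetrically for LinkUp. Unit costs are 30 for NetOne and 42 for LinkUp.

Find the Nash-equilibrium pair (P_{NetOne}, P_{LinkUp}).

NetOne's profit: π = (P_{NetOne} − 30)(135 − 2P_{NetOne} + P_{LinkUp}).
∂π/∂P_{NetOne} = 195 − 4P_{NetOne} + P_{LinkUp} = 0 ⇒ P_{NetOne} = 48.75 + 0.25P_{LinkUp}.
Similarly P_{LinkUp} = 54.75 + 0.25P_{NetOne}.
Substituting the second reaction function into the first: P_{NetOne} = 48.75 + 0.25(54.75 + 0.25P_{NetOne}), which gives 0.9375P_{NetOne} = 62.4375 ⇒ P_{NetOne} = 66.6.
Then P_{LinkUp} = 54.75 + 0.25·66.6 = 71.4.

66.6, 71.4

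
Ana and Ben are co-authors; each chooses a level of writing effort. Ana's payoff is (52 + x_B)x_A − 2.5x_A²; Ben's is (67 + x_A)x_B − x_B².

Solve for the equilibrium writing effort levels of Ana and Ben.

19, 43

Expanding Ana's payoff: 52x_A + x_Bx_A − 2.5x_A².
∂π/∂x_A = 52 + x_B − 5x_A = 0, so x_A = 10.4 + 0.2x_B.
Likewise for Ben: x_B = 33.5 + 0.5x_A.
Substituting the second reaction function into the first: x_A = 10.4 + 0.2(33.5 + 0.5x_A), which gives 0.9x_A = 17.1 ⇒ x_A = 19.
Then x_B = 33.5 + 0.5·19 = 43.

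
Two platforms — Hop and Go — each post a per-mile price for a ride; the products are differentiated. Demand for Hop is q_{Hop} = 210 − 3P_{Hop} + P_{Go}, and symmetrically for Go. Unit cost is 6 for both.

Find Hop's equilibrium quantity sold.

Hop's profit: π = (P_{Hop} − 6)(210 − 3P_{Hop} + P_{Go}).
∂π/∂P_{Hop} = 228 − 6P_{Hop} + P_{Go} = 0 ⇒ P_{Hop} = 38 + (1/6)P_{Go}.
Setting P_{Hop} = P_{Go} in the reaction function: P_{Hop} = 38 + (1/6)P_{Hop}, so P_{Hop} = 38 / (5/6) = 45.6.
q_{Hop} = 210 − 3·45.6 + 45.6 = 118.8.

118.8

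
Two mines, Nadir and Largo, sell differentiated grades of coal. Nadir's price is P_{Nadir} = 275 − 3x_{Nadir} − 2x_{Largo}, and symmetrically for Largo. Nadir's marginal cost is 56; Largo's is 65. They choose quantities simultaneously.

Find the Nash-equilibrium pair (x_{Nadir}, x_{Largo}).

Mine Nadir's profit: π = x_{Nadir}(275 − 3x_{Nadir} − 2x_{Largo}) − 56x_{Nadir}.
∂π/∂x_{Nadir} = 219 − 6x_{Nadir} − 2x_{Largo} = 0 ⇒ x_{Nadir} = 36.5 − (1/3)x_{Largo}.
Similarly x_{Largo} = 35 − (1/3)x_{Nadir}.
Substituting the second reaction function into the first: x_{Nadir} = 36.5 − (1/3)(35 − (1/3)x_{Nadir}), which gives (8/9)x_{Nadir} = 149/6 ⇒ x_{Nadir} = 27.9375.
Then x_{Largo} = 35 − (1/3)·27.9375 = 25.6875.

27.9375, 25.6875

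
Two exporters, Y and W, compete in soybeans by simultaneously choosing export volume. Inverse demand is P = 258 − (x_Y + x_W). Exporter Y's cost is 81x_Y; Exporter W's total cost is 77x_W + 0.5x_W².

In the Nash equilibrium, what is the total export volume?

Exporter Y's profit: π = x_Y(258 − (x_Y + x_W)) − 81x_Y.
∂π/∂x_Y = 177 − 2x_Y − x_W = 0, so x_Y = 88.5 − 0.5x_W.
For W: ∂π/∂x_W = 181 − 3x_W − x_Y = 0 ⇒ x_W = 181/3 − (1/3)x_Y.
Substituting the second reaction function into the first: x_Y = 88.5 − 0.5(181/3 − (1/3)x_Y), which gives (5/6)x_Y = 175/3 ⇒ x_Y = 70.
Then x_W = 181/3 − (1/3)·70 = 37.
Total export volume: 70 + 37 = 107.

107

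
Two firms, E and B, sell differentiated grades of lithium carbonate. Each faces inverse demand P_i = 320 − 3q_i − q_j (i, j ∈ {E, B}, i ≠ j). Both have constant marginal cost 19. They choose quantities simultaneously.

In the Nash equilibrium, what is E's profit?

Firm E's profit: π = q_E(320 − 3q_E − q_B) − 19q_E.
∂π/∂q_E = 301 − 6q_E − q_B = 0 ⇒ q_E = 301/6 − (1/6)q_B.
The game is symmetric, so in equilibrium q_B = q_E: the reaction function gives (7/6)q_E = 301/6, hence q_E = 43.
P_E = 320 − 3·43 − 43 = 148.
Profit = (148 − 19)·43 = 5547.

5547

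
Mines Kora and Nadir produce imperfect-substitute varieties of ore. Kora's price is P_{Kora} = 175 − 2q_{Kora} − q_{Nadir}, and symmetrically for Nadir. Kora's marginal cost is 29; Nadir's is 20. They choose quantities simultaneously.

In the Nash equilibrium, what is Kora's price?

Mine Kora's profit: π = q_{Kora}(175 − 2q_{Kora} − q_{Nadir}) − 29q_{Kora}.
∂π/∂q_{Kora} = 146 − 4q_{Kora} − q_{Nadir} = 0 ⇒ q_{Kora} = 36.5 − 0.25q_{Nadir}.
Similarly q_{Nadir} = 38.75 − 0.25q_{Kora}.
Substituting the second reaction function into the first: q_{Kora} = 36.5 − 0.25(38.75 − 0.25q_{Kora}), which gives 0.9375q_{Kora} = 26.8125 ⇒ q_{Kora} = 28.6.
Then q_{Nadir} = 38.75 − 0.25·28.6 = 31.6.
P_{Kora} = 175 − 2·28.6 − 31.6 = 86.2.

86.2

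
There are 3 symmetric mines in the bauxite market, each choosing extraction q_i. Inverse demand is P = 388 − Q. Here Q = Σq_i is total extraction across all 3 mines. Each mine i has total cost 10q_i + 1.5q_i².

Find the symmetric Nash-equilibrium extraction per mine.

54

A representative mine's profit is π_i = q_i(388 − Q) − 10q_i − 1.5q_i², with Q = q_i + Σ_{j≠i} q_j.
First-order condition: 378 − 5q_i − Σ_{j≠i} q_j = 0.
In a symmetric equilibrium every mine chooses the same q, so Σ_{j≠i} q_j = 2q. The condition becomes 378 − 7q = 0, giving q = 378/7 = 54.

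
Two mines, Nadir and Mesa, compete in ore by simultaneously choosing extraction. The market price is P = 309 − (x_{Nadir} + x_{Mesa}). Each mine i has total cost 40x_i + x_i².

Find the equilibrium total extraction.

107.6

Mine Nadir's profit: π = x_{Nadir}(309 − (x_{Nadir} + x_{Mesa})) − 40x_{Nadir} − x_{Nadir}².
∂π/∂x_{Nadir} = 269 − 4x_{Nadir} − x_{Mesa} = 0, so x_{Nadir} = 67.25 − 0.25x_{Mesa}.
The game is symmetric, so in equilibrium x_{Mesa} = x_{Nadir}: the reaction function gives 1.25x_{Nadir} = 67.25, hence x_{Nadir} = 53.8.
Total extraction: 53.8 + 53.8 = 107.6.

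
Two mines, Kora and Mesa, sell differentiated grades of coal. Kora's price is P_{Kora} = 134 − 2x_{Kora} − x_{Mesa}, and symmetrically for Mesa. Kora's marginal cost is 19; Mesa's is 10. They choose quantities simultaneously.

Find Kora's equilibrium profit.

1003.52

Mine Kora's profit: π = x_{Kora}(134 − 2x_{Kora} − x_{Mesa}) − 19x_{Kora}.
∂π/∂x_{Kora} = 115 − 4x_{Kora} − x_{Mesa} = 0 ⇒ x_{Kora} = 28.75 − 0.25x_{Mesa}.
Similarly x_{Mesa} = 31 − 0.25x_{Kora}.
Substituting the second reaction function into the first: x_{Kora} = 28.75 − 0.25(31 − 0.25x_{Kora}), which gives 0.9375x_{Kora} = 21 ⇒ x_{Kora} = 22.4.
Then x_{Mesa} = 31 − 0.25·22.4 = 25.4.
P_{Kora} = 134 − 2·22.4 − 25.4 = 63.8.
Profit = (63.8 − 19)·22.4 = 1003.52.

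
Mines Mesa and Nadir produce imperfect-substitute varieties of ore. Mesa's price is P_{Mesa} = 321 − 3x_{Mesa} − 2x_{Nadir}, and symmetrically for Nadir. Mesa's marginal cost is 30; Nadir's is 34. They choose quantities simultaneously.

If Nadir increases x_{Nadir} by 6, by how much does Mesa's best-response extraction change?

Mine Mesa's profit: π = x_{Mesa}(321 − 3x_{Mesa} − 2x_{Nadir}) − 30x_{Mesa}.
∂π/∂x_{Mesa} = 291 − 6x_{Mesa} − 2x_{Nadir} = 0 ⇒ x_{Mesa} = 48.5 − (1/3)x_{Nadir}.
The reaction-function slope is −1/3, so a 6-unit rise in x_{Nadir} moves x_{Mesa} by −1/3 × 6 = −2. Mesa's best response falls — the actions are strategic substitutes.

-2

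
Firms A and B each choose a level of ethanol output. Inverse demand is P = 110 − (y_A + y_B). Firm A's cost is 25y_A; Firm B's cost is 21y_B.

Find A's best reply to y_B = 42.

Firm A's profit: π = y_A(110 − (y_A + y_B)) − 25y_A.
∂π/∂y_A = 85 − 2y_A − y_B = 0, so y_A = 42.5 − 0.5y_B.
At y_B = 42: y_A = 42.5 − 0.5·42 = 21.5.

21.5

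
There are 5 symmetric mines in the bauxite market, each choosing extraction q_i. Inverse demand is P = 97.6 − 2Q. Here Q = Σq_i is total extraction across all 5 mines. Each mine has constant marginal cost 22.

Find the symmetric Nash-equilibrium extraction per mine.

6.3

A representative mine's profit is π_i = q_i(97.6 − 2Q) − 22q_i, with Q = q_i + Σ_{j≠i} q_j.
First-order condition: 75.6 − 4q_i − 2Σ_{j≠i} q_j = 0.
In a symmetric equilibrium every mine chooses the same q, so Σ_{j≠i} q_j = 4q. The condition becomes 75.6 − 12q = 0, giving q = 75.6/12 = 6.3.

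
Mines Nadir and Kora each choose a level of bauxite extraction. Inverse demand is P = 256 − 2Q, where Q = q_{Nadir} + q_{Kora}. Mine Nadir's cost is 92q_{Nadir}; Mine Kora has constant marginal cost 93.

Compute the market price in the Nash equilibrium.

147

Mine Nadir's profit: π = q_{Nadir}(256 − 2(q_{Nadir} + q_{Kora})) − 92q_{Nadir}.
∂π/∂q_{Nadir} = 164 − 4q_{Nadir} − 2q_{Kora} = 0, so q_{Nadir} = 41 − 0.5q_{Kora}.
By the same steps for Kora: q_{Kora} = 40.75 − 0.5q_{Nadir}.
Plugging q_{Kora} into Nadir's best response: q_{Nadir} = 41 − 0.5(40.75 − 0.5q_{Nadir}) ⇒ 0.75q_{Nadir} = 20.625, so q_{Nadir} = 27.5.
Then q_{Kora} = 40.75 − 0.5·27.5 = 27.
Equilibrium price: P = 256 − 2·54.5 = 147.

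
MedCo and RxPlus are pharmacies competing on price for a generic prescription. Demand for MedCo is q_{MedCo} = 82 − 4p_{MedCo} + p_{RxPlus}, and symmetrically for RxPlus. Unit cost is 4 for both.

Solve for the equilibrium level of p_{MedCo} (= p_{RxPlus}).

MedCo's profit: π = (p_{MedCo} − 4)(82 − 4p_{MedCo} + p_{RxPlus}).
∂π/∂p_{MedCo} = 98 − 8p_{MedCo} + p_{RxPlus} = 0 ⇒ p_{MedCo} = 12.25 + 0.125p_{RxPlus}.
The game is symmetric, so in equilibrium p_{RxPlus} = p_{MedCo}: the reaction function gives 0.875p_{MedCo} = 12.25, hence p_{MedCo} = 14.

14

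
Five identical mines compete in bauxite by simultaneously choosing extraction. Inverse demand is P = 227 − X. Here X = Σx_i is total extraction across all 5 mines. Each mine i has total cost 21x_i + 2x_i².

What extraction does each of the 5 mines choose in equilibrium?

20.6

A representative mine's profit is π_i = x_i(227 − X) − 21x_i − 2x_i², with X = x_i + Σ_{j≠i} x_j.
First-order condition: 206 − 6x_i − Σ_{j≠i} x_j = 0.
In a symmetric equilibrium every mine chooses the same x, so Σ_{j≠i} x_j = 4x. The condition becomes 206 − 10x = 0, giving x = 206/10 = 20.6.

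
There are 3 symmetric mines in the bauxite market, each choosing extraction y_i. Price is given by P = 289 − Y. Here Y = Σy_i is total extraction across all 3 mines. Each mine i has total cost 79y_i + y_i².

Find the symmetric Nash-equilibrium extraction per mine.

35

A representative mine's profit is π_i = y_i(289 − Y) − 79y_i − y_i², with Y = y_i + Σ_{j≠i} y_j.
First-order condition: 210 − 4y_i − Σ_{j≠i} y_j = 0.
With identical mines, set every y_j = y: then 210 − 4y − 2y = 0, i.e. y = 210/6 = 35.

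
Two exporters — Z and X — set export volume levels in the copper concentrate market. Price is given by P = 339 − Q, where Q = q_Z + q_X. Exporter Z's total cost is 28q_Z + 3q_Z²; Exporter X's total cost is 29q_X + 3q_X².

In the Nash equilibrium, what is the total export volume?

69

Exporter Z's profit: π = q_Z(339 − (q_Z + q_X)) − 28q_Z − 3q_Z².
∂π/∂q_Z = 311 − 8q_Z − q_X = 0, so q_Z = 38.875 − 0.125q_X.
By the same steps for X: q_X = 38.75 − 0.125q_Z.
Plugging q_X into Z's best response: q_Z = 38.875 − 0.125(38.75 − 0.125q_Z) ⇒ (63/64)q_Z = 1089/32, so q_Z = 242/7.
Then q_X = 38.75 − 0.125·(242/7) = 241/7.
Total export volume: 242/7 + 241/7 = 69.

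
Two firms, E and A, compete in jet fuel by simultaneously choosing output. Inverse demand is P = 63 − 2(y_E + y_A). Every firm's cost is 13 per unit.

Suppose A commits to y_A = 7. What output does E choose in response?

9

Firm E's profit: π = y_E(63 − 2(y_E + y_A)) − 13y_E.
∂π/∂y_E = 50 − 4y_E − 2y_A = 0, so y_E = 12.5 − 0.5y_A.
At y_A = 7: y_E = 12.5 − 0.5·7 = 9.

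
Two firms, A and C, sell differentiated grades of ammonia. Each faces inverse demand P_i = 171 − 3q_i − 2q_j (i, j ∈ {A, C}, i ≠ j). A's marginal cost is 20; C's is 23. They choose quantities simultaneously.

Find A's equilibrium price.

77.1875

Firm A's profit: π = q_A(171 − 3q_A − 2q_C) − 20q_A.
∂π/∂q_A = 151 − 6q_A − 2q_C = 0 ⇒ q_A = 151/6 − (1/3)q_C.
Similarly q_C = 74/3 − (1/3)q_A.
Substituting the second reaction function into the first: q_A = 151/6 − (1/3)(74/3 − (1/3)q_A), which gives (8/9)q_A = 305/18 ⇒ q_A = 19.0625.
Then q_C = 74/3 − (1/3)·19.0625 = 18.3125.
P_A = 171 − 3·19.0625 − 2·18.3125 = 77.1875.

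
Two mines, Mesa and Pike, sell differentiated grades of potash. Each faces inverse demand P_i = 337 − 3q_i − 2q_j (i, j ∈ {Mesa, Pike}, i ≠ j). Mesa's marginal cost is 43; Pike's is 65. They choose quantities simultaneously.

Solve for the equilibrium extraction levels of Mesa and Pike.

Mine Mesa's profit: π = q_{Mesa}(337 − 3q_{Mesa} − 2q_{Pike}) − 43q_{Mesa}.
∂π/∂q_{Mesa} = 294 − 6q_{Mesa} − 2q_{Pike} = 0 ⇒ q_{Mesa} = 49 − (1/3)q_{Pike}.
Similarly q_{Pike} = 136/3 − (1/3)q_{Mesa}.
Substituting the second reaction function into the first: q_{Mesa} = 49 − (1/3)(136/3 − (1/3)q_{Mesa}), which gives (8/9)q_{Mesa} = 305/9 ⇒ q_{Mesa} = 38.125.
Then q_{Pike} = 136/3 − (1/3)·38.125 = 32.625.

38.125, 32.625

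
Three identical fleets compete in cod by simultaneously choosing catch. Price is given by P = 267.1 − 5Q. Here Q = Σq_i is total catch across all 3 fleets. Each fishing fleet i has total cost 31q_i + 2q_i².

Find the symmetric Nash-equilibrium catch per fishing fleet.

A representative fishing fleet's profit is π_i = q_i(267.1 − 5Q) − 31q_i − 2q_i², with Q = q_i + Σ_{j≠i} q_j.
First-order condition: 236.1 − 14q_i − 5Σ_{j≠i} q_j = 0.
With identical fishing fleets, set every q_j = q: then 236.1 − 14q − 10q = 0, i.e. q = 236.1/24 = 9.8375.

9.8375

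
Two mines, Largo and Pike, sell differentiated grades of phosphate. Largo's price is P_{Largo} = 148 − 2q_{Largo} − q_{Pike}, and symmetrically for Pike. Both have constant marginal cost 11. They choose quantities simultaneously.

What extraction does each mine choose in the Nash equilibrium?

Mine Largo's profit: π = q_{Largo}(148 − 2q_{Largo} − q_{Pike}) − 11q_{Largo}.
∂π/∂q_{Largo} = 137 − 4q_{Largo} − q_{Pike} = 0 ⇒ q_{Largo} = 34.25 − 0.25q_{Pike}.
By symmetry q_{Pike} = q_{Largo}; substituting into the reaction function, 1.25q_{Largo} = 34.25 and q_{Largo} = 27.4.

27.4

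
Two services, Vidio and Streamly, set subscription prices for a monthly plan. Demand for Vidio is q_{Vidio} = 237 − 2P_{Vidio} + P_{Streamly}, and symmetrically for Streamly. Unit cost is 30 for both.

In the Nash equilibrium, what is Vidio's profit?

Vidio's profit: π = (P_{Vidio} − 30)(237 − 2P_{Vidio} + P_{Streamly}).
∂π/∂P_{Vidio} = 297 − 4P_{Vidio} + P_{Streamly} = 0 ⇒ P_{Vidio} = 74.25 + 0.25P_{Streamly}.
Setting P_{Vidio} = P_{Streamly} in the reaction function: P_{Vidio} = 74.25 + 0.25P_{Vidio}, so P_{Vidio} = 74.25 / 0.75 = 99.
q_{Vidio} = 237 − 2·99 + 99 = 138.
Profit = (99 − 30)·138 = 9522.

9522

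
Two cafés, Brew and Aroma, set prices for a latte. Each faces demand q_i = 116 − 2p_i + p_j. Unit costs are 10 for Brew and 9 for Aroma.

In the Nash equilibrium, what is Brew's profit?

Brew's profit: π = (p_{Brew} − 10)(116 − 2p_{Brew} + p_{Aroma}).
∂π/∂p_{Brew} = 136 − 4p_{Brew} + p_{Aroma} = 0 ⇒ p_{Brew} = 34 + 0.25p_{Aroma}.
Similarly p_{Aroma} = 33.5 + 0.25p_{Brew}.
Plugging p_{Aroma} into Brew's best response: p_{Brew} = 34 + 0.25(33.5 + 0.25p_{Brew}) ⇒ 0.9375p_{Brew} = 42.375, so p_{Brew} = 45.2.
Then p_{Aroma} = 33.5 + 0.25·45.2 = 44.8.
q_{Brew} = 116 − 2·45.2 + 44.8 = 70.4.
Profit = (45.2 − 10)·70.4 = 2478.08.

2478.08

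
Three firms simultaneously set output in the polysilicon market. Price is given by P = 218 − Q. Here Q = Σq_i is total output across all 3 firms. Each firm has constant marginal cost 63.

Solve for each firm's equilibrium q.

A representative firm's profit is π_i = q_i(218 − Q) − 63q_i, with Q = q_i + Σ_{j≠i} q_j.
First-order condition: 155 − 2q_i − Σ_{j≠i} q_j = 0.
In a symmetric equilibrium every firm chooses the same q, so Σ_{j≠i} q_j = 2q. The condition becomes 155 − 4q = 0, giving q = 155/4 = 38.75.

38.75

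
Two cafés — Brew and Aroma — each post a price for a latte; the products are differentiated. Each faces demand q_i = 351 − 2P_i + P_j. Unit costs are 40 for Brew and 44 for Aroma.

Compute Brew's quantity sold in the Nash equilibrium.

Brew's profit: π = (P_{Brew} − 40)(351 − 2P_{Brew} + P_{Aroma}).
∂π/∂P_{Brew} = 431 − 4P_{Brew} + P_{Aroma} = 0 ⇒ P_{Brew} = 107.75 + 0.25P_{Aroma}.
Similarly P_{Aroma} = 109.75 + 0.25P_{Brew}.
Solving the two reaction functions simultaneously: (1 − (0.25)(0.25))P_{Brew} = 107.75 + 0.25·109.75, so 0.9375P_{Brew} = 135.1875 and P_{Brew} = 144.2.
Then P_{Aroma} = 109.75 + 0.25·144.2 = 145.8.
q_{Brew} = 351 − 2·144.2 + 145.8 = 208.4.

208.4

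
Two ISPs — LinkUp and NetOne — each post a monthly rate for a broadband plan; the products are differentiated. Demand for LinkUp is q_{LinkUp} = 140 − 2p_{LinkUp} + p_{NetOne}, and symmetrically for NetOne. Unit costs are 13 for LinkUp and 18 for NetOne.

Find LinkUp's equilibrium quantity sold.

86

LinkUp's profit: π = (p_{LinkUp} − 13)(140 − 2p_{LinkUp} + p_{NetOne}).
∂π/∂p_{LinkUp} = 166 − 4p_{LinkUp} + p_{NetOne} = 0 ⇒ p_{LinkUp} = 41.5 + 0.25p_{NetOne}.
Similarly p_{NetOne} = 44 + 0.25p_{LinkUp}.
Solving the two reaction functions simultaneously: (1 − (0.25)(0.25))p_{LinkUp} = 41.5 + 0.25·44, so 0.9375p_{LinkUp} = 52.5 and p_{LinkUp} = 56.
Then p_{NetOne} = 44 + 0.25·56 = 58.
q_{LinkUp} = 140 − 2·56 + 58 = 86.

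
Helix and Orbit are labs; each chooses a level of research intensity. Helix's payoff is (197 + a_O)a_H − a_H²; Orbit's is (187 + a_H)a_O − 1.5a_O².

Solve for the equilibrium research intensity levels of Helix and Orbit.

155.6, 114.2

Expanding Helix's payoff: 197a_H + a_Oa_H − a_H².
∂π/∂a_H = 197 + a_O − 2a_H = 0, so a_H = 98.5 + 0.5a_O.
Likewise for Orbit: a_O = 187/3 + (1/3)a_H.
Substituting the second reaction function into the first: a_H = 98.5 + 0.5(187/3 + (1/3)a_H), which gives (5/6)a_H = 389/3 ⇒ a_H = 155.6.
Then a_O = 187/3 + (1/3)·155.6 = 114.2.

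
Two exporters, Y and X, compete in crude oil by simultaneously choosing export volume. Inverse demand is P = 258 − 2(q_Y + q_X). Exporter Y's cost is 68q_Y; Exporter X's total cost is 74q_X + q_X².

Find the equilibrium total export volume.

Exporter Y's profit: π = q_Y(258 − 2(q_Y + q_X)) − 68q_Y.
∂π/∂q_Y = 190 − 4q_Y − 2q_X = 0, so q_Y = 47.5 − 0.5q_X.
For X: ∂π/∂q_X = 184 − 6q_X − 2q_Y = 0 ⇒ q_X = 92/3 − (1/3)q_Y.
Solving the two reaction functions simultaneously: (1 − (−0.5)(−1/3))q_Y = 47.5 − 0.5·(92/3), so (5/6)q_Y = 193/6 and q_Y = 38.6.
Then q_X = 92/3 − (1/3)·38.6 = 17.8.
Total export volume: 38.6 + 17.8 = 56.4.

56.4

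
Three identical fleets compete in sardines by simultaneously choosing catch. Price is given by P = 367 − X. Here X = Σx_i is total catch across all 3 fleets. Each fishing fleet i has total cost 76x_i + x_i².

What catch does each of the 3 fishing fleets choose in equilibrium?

A representative fishing fleet's profit is π_i = x_i(367 − X) − 76x_i − x_i², with X = x_i + Σ_{j≠i} x_j.
First-order condition: 291 − 4x_i − Σ_{j≠i} x_j = 0.
In a symmetric equilibrium every fishing fleet chooses the same x, so Σ_{j≠i} x_j = 2x. The condition becomes 291 − 6x = 0, giving x = 291/6 = 48.5.

48.5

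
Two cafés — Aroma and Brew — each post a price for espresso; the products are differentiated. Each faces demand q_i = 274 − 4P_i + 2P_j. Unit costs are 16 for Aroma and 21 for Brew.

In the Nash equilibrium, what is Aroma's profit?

6724

Aroma's profit: π = (P_{Aroma} − 16)(274 − 4P_{Aroma} + 2P_{Brew}).
∂π/∂P_{Aroma} = 338 − 8P_{Aroma} + 2P_{Brew} = 0 ⇒ P_{Aroma} = 42.25 + 0.25P_{Brew}.
Similarly P_{Brew} = 44.75 + 0.25P_{Aroma}.
Solving the two reaction functions simultaneously: (1 − (0.25)(0.25))P_{Aroma} = 42.25 + 0.25·44.75, so 0.9375P_{Aroma} = 53.4375 and P_{Aroma} = 57.
Then P_{Brew} = 44.75 + 0.25·57 = 59.
q_{Aroma} = 274 − 4·57 + 2·59 = 164.
Profit = (57 − 16)·164 = 6724.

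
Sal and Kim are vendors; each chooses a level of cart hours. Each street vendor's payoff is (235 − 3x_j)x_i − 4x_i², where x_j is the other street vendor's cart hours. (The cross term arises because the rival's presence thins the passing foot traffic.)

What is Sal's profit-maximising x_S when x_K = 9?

Sal's payoff is (235 − 3x_K)x_S − 4x_S².
∂π/∂x_S = 235 − 3x_K − 8x_S = 0, so x_S = 29.375 − 0.375x_K.
At x_K = 9: x_S = 29.375 − 0.375·9 = 26.

26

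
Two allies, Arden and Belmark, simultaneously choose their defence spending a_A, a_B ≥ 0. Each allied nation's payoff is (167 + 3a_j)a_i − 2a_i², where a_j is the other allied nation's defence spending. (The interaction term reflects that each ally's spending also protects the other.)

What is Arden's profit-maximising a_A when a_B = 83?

104

Arden's payoff is (167 + 3a_B)a_A − 2a_A².
∂π/∂a_A = 167 + 3a_B − 4a_A = 0, so a_A = 41.75 + 0.75a_B.
At a_B = 83: a_A = 41.75 + 0.75·83 = 104.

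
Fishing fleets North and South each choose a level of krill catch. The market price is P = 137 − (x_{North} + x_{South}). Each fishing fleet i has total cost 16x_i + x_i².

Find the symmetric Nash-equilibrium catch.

24.2

Fishing fleet North's profit: π = x_{North}(137 − (x_{North} + x_{South})) − 16x_{North} − x_{North}².
∂π/∂x_{North} = 121 − 4x_{North} − x_{South} = 0, so x_{North} = 30.25 − 0.25x_{South}.
By symmetry x_{South} = x_{North}; substituting into the reaction function, 1.25x_{North} = 30.25 and x_{North} = 24.2.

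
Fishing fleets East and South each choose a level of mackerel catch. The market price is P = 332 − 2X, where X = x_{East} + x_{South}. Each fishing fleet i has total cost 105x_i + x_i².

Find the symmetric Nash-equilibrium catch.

28.375

Fishing fleet East's profit: π = x_{East}(332 − 2(x_{East} + x_{South})) − 105x_{East} − x_{East}².
∂π/∂x_{East} = 227 − 6x_{East} − 2x_{South} = 0, so x_{East} = 227/6 − (1/3)x_{South}.
By symmetry x_{South} = x_{East}; substituting into the reaction function, (4/3)x_{East} = 227/6 and x_{East} = 28.375.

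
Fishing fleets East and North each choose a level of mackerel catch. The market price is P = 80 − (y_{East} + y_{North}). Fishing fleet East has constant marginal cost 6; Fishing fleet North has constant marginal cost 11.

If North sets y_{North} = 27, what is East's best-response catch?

23.5

Fishing fleet East's profit: π = y_{East}(80 − (y_{East} + y_{North})) − 6y_{East}.
∂π/∂y_{East} = 74 − 2y_{East} − y_{North} = 0, so y_{East} = 37 − 0.5y_{North}.
At y_{North} = 27: y_{East} = 37 − 0.5·27 = 23.5.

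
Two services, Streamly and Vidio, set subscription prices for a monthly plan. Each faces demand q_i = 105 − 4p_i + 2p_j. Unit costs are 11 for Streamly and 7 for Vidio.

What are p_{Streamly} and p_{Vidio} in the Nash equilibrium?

Streamly's profit: π = (p_{Streamly} − 11)(105 − 4p_{Streamly} + 2p_{Vidio}).
∂π/∂p_{Streamly} = 149 − 8p_{Streamly} + 2p_{Vidio} = 0 ⇒ p_{Streamly} = 18.625 + 0.25p_{Vidio}.
Similarly p_{Vidio} = 16.625 + 0.25p_{Streamly}.
Solving the two reaction functions simultaneously: (1 − (0.25)(0.25))p_{Streamly} = 18.625 + 0.25·16.625, so 0.9375p_{Streamly} = 729/32 and p_{Streamly} = 24.3.
Then p_{Vidio} = 16.625 + 0.25·24.3 = 22.7.

24.3, 22.7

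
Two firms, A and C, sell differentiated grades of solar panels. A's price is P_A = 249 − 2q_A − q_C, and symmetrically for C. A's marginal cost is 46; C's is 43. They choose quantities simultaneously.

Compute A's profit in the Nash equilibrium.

Firm A's profit: π = q_A(249 − 2q_A − q_C) − 46q_A.
∂π/∂q_A = 203 − 4q_A − q_C = 0 ⇒ q_A = 50.75 − 0.25q_C.
Similarly q_C = 51.5 − 0.25q_A.
Plugging q_C into A's best response: q_A = 50.75 − 0.25(51.5 − 0.25q_A) ⇒ 0.9375q_A = 37.875, so q_A = 40.4.
Then q_C = 51.5 − 0.25·40.4 = 41.4.
P_A = 249 − 2·40.4 − 41.4 = 126.8.
Profit = (126.8 − 46)·40.4 = 3264.32.

3264.32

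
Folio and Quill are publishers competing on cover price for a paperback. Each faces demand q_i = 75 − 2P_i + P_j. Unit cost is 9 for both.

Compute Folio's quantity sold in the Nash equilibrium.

Folio's profit: π = (P_{Folio} − 9)(75 − 2P_{Folio} + P_{Quill}).
∂π/∂P_{Folio} = 93 − 4P_{Folio} + P_{Quill} = 0 ⇒ P_{Folio} = 23.25 + 0.25P_{Quill}.
Setting P_{Folio} = P_{Quill} in the reaction function: P_{Folio} = 23.25 + 0.25P_{Folio}, so P_{Folio} = 23.25 / 0.75 = 31.
q_{Folio} = 75 − 2·31 + 31 = 44.

44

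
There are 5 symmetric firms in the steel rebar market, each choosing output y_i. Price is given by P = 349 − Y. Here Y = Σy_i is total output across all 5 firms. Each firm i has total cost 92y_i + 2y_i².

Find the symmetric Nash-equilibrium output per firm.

25.7

A representative firm's profit is π_i = y_i(349 − Y) − 92y_i − 2y_i², with Y = y_i + Σ_{j≠i} y_j.
First-order condition: 257 − 6y_i − Σ_{j≠i} y_j = 0.
Imposing symmetry (y_j = y for all j) turns Σ_{j≠i} y_j into 4y, so 257 = 10y and y = 25.7.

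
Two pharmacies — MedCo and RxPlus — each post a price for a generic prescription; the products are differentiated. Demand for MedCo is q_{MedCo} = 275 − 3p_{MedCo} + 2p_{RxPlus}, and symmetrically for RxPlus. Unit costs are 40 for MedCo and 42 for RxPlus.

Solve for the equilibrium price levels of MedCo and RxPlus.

99.125, 99.875

MedCo's profit: π = (p_{MedCo} − 40)(275 − 3p_{MedCo} + 2p_{RxPlus}).
∂π/∂p_{MedCo} = 395 − 6p_{MedCo} + 2p_{RxPlus} = 0 ⇒ p_{MedCo} = 395/6 + (1/3)p_{RxPlus}.
Similarly p_{RxPlus} = 401/6 + (1/3)p_{MedCo}.
Substituting the second reaction function into the first: p_{MedCo} = 395/6 + (1/3)(401/6 + (1/3)p_{MedCo}), which gives (8/9)p_{MedCo} = 793/9 ⇒ p_{MedCo} = 99.125.
Then p_{RxPlus} = 401/6 + (1/3)·99.125 = 99.875.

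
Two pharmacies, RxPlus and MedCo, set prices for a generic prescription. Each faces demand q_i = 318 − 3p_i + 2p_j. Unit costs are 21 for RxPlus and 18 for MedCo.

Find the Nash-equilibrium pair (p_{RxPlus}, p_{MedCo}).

RxPlus's profit: π = (p_{RxPlus} − 21)(318 − 3p_{RxPlus} + 2p_{MedCo}).
∂π/∂p_{RxPlus} = 381 − 6p_{RxPlus} + 2p_{MedCo} = 0 ⇒ p_{RxPlus} = 63.5 + (1/3)p_{MedCo}.
Similarly p_{MedCo} = 62 + (1/3)p_{RxPlus}.
Substituting the second reaction function into the first: p_{RxPlus} = 63.5 + (1/3)(62 + (1/3)p_{RxPlus}), which gives (8/9)p_{RxPlus} = 505/6 ⇒ p_{RxPlus} = 94.6875.
Then p_{MedCo} = 62 + (1/3)·94.6875 = 93.5625.

94.6875, 93.5625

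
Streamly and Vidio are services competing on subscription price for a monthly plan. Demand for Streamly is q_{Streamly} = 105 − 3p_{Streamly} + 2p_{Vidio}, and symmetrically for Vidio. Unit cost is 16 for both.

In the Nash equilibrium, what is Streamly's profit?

Streamly's profit: π = (p_{Streamly} − 16)(105 − 3p_{Streamly} + 2p_{Vidio}).
∂π/∂p_{Streamly} = 153 − 6p_{Streamly} + 2p_{Vidio} = 0 ⇒ p_{Streamly} = 25.5 + (1/3)p_{Vidio}.
By symmetry p_{Vidio} = p_{Streamly}; substituting into the reaction function, (2/3)p_{Streamly} = 25.5 and p_{Streamly} = 38.25.
q_{Streamly} = 105 − 3·38.25 + 2·38.25 = 66.75.
Profit = (38.25 − 16)·66.75 = 1485.1875.

1485.1875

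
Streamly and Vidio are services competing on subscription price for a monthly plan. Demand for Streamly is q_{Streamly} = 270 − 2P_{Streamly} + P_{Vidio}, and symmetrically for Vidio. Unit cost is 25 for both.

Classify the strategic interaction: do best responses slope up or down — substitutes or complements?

strategic complements

Streamly's profit: π = (P_{Streamly} − 25)(270 − 2P_{Streamly} + P_{Vidio}).
∂π/∂P_{Streamly} = 320 − 4P_{Streamly} + P_{Vidio} = 0 ⇒ P_{Streamly} = 80 + 0.25P_{Vidio}.
The best-response slope dP_{Streamly}/dP_{Vidio} = 0.25 > 0: the reaction function is upward-sloping, so the choices are strategic complements.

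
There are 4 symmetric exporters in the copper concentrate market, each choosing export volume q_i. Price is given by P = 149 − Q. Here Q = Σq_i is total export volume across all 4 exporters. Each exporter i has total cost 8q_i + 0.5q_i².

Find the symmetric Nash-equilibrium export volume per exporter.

23.5

A representative exporter's profit is π_i = q_i(149 − Q) − 8q_i − 0.5q_i², with Q = q_i + Σ_{j≠i} q_j.
First-order condition: 141 − 3q_i − Σ_{j≠i} q_j = 0.
Imposing symmetry (q_j = q for all j) turns Σ_{j≠i} q_j into 3q, so 141 = 6q and q = 23.5.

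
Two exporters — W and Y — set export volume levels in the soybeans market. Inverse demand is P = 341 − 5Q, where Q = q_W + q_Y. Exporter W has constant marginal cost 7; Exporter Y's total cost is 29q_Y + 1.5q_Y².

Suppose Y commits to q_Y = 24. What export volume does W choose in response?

21.4

Exporter W's profit: π = q_W(341 − 5(q_W + q_Y)) − 7q_W.
∂π/∂q_W = 334 − 10q_W − 5q_Y = 0, so q_W = 33.4 − 0.5q_Y.
At q_Y = 24: q_W = 33.4 − 0.5·24 = 21.4.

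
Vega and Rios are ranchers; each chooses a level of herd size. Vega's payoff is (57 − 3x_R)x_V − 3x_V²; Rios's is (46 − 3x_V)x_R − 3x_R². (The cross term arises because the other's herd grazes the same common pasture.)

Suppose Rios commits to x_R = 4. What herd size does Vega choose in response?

7.5

Expanding Vega's payoff: 57x_V − 3x_Rx_V − 3x_V².
∂π/∂x_V = 57 − 3x_R − 6x_V = 0, so x_V = 9.5 − 0.5x_R.
At x_R = 4: x_V = 9.5 − 0.5·4 = 7.5.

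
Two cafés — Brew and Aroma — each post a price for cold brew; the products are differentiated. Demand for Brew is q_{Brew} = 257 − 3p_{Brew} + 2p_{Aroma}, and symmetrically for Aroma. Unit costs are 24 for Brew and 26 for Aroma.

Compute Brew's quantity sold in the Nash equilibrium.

Brew's profit: π = (p_{Brew} − 24)(257 − 3p_{Brew} + 2p_{Aroma}).
∂π/∂p_{Brew} = 329 − 6p_{Brew} + 2p_{Aroma} = 0 ⇒ p_{Brew} = 329/6 + (1/3)p_{Aroma}.
Similarly p_{Aroma} = 335/6 + (1/3)p_{Brew}.
Substituting the second reaction function into the first: p_{Brew} = 329/6 + (1/3)(335/6 + (1/3)p_{Brew}), which gives (8/9)p_{Brew} = 661/9 ⇒ p_{Brew} = 82.625.
Then p_{Aroma} = 335/6 + (1/3)·82.625 = 83.375.
q_{Brew} = 257 − 3·82.625 + 2·83.375 = 175.875.

175.875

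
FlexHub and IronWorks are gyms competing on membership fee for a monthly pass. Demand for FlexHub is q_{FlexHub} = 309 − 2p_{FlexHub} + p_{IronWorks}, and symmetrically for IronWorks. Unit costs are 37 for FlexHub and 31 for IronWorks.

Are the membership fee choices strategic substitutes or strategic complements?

strategic complements

FlexHub's profit: π = (p_{FlexHub} − 37)(309 − 2p_{FlexHub} + p_{IronWorks}).
∂π/∂p_{FlexHub} = 383 − 4p_{FlexHub} + p_{IronWorks} = 0 ⇒ p_{FlexHub} = 95.75 + 0.25p_{IronWorks}.
The best-response slope dp_{FlexHub}/dp_{IronWorks} = 0.25 > 0: the reaction function is upward-sloping, so the choices are strategic complements.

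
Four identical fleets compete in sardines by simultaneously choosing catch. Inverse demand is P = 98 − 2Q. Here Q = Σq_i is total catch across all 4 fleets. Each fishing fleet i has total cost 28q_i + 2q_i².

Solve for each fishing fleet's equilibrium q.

A representative fishing fleet's profit is π_i = q_i(98 − 2Q) − 28q_i − 2q_i², with Q = q_i + Σ_{j≠i} q_j.
First-order condition: 70 − 8q_i − 2Σ_{j≠i} q_j = 0.
With identical fishing fleets, set every q_j = q: then 70 − 8q − 6q = 0, i.e. q = 70/14 = 5.

5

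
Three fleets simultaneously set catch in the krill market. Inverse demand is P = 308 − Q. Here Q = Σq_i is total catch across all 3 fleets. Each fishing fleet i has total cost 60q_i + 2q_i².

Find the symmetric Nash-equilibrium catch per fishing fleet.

31

A representative fishing fleet's profit is π_i = q_i(308 − Q) − 60q_i − 2q_i², with Q = q_i + Σ_{j≠i} q_j.
First-order condition: 248 − 6q_i − Σ_{j≠i} q_j = 0.
In a symmetric equilibrium every fishing fleet chooses the same q, so Σ_{j≠i} q_j = 2q. The condition becomes 248 − 8q = 0, giving q = 248/8 = 31.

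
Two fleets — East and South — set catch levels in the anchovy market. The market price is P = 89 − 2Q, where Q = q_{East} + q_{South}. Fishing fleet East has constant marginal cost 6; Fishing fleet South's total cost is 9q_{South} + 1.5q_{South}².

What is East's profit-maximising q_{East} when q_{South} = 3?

Fishing fleet East's profit: π = q_{East}(89 − 2(q_{East} + q_{South})) − 6q_{East}.
∂π/∂q_{East} = 83 − 4q_{East} − 2q_{South} = 0, so q_{East} = 20.75 − 0.5q_{South}.
At q_{South} = 3: q_{East} = 20.75 − 0.5·3 = 19.25.

19.25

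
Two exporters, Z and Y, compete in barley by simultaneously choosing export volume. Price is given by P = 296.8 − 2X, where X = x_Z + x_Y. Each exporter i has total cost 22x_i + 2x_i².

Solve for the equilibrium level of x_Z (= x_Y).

Exporter Z's profit: π = x_Z(296.8 − 2(x_Z + x_Y)) − 22x_Z − 2x_Z².
∂π/∂x_Z = 274.8 − 8x_Z − 2x_Y = 0, so x_Z = 34.35 − 0.25x_Y.
The game is symmetric, so in equilibrium x_Y = x_Z: the reaction function gives 1.25x_Z = 34.35, hence x_Z = 27.48.

27.48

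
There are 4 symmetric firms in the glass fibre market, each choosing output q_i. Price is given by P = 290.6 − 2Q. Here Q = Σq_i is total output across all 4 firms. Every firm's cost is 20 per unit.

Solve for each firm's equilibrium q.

A representative firm's profit is π_i = q_i(290.6 − 2Q) − 20q_i, with Q = q_i + Σ_{j≠i} q_j.
First-order condition: 270.6 − 4q_i − 2Σ_{j≠i} q_j = 0.
Imposing symmetry (q_j = q for all j) turns Σ_{j≠i} q_j into 3q, so 270.6 = 10q and q = 27.06.

27.06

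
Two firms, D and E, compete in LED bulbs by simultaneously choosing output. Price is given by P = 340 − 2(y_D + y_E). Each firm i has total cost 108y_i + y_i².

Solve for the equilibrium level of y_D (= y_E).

29

Firm D's profit: π = y_D(340 − 2(y_D + y_E)) − 108y_D − y_D².
∂π/∂y_D = 232 − 6y_D − 2y_E = 0, so y_D = 116/3 − (1/3)y_E.
The game is symmetric, so in equilibrium y_E = y_D: the reaction function gives (4/3)y_D = 116/3, hence y_D = 29.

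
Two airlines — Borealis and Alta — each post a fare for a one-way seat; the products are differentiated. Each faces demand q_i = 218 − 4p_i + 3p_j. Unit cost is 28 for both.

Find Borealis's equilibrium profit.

Borealis's profit: π = (p_{Borealis} − 28)(218 − 4p_{Borealis} + 3p_{Alta}).
∂π/∂p_{Borealis} = 330 − 8p_{Borealis} + 3p_{Alta} = 0 ⇒ p_{Borealis} = 41.25 + 0.375p_{Alta}.
Setting p_{Borealis} = p_{Alta} in the reaction function: p_{Borealis} = 41.25 + 0.375p_{Borealis}, so p_{Borealis} = 41.25 / 0.625 = 66.
q_{Borealis} = 218 − 4·66 + 3·66 = 152.
Profit = (66 − 28)·152 = 5776.

5776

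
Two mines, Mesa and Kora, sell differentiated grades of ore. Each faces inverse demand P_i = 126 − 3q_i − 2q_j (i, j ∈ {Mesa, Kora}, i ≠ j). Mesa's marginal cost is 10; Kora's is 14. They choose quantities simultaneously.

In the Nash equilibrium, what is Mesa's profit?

652.6875

Mine Mesa's profit: π = q_{Mesa}(126 − 3q_{Mesa} − 2q_{Kora}) − 10q_{Mesa}.
∂π/∂q_{Mesa} = 116 − 6q_{Mesa} − 2q_{Kora} = 0 ⇒ q_{Mesa} = 58/3 − (1/3)q_{Kora}.
Similarly q_{Kora} = 56/3 − (1/3)q_{Mesa}.
Plugging q_{Kora} into Mesa's best response: q_{Mesa} = 58/3 − (1/3)(56/3 − (1/3)q_{Mesa}) ⇒ (8/9)q_{Mesa} = 118/9, so q_{Mesa} = 14.75.
Then q_{Kora} = 56/3 − (1/3)·14.75 = 13.75.
P_{Mesa} = 126 − 3·14.75 − 2·13.75 = 54.25.
Profit = (54.25 − 10)·14.75 = 652.6875.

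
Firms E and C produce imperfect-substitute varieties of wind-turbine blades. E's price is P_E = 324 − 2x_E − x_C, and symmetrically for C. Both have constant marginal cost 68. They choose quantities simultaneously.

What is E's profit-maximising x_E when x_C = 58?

Firm E's profit: π = x_E(324 − 2x_E − x_C) − 68x_E.
∂π/∂x_E = 256 − 4x_E − x_C = 0 ⇒ x_E = 64 − 0.25x_C.
At x_C = 58: x_E = 64 − 0.25·58 = 49.5.

49.5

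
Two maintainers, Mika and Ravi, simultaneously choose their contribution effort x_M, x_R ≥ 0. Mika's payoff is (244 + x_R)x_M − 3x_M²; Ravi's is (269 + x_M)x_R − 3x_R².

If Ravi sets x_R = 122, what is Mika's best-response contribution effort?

Expanding Mika's payoff: 244x_M + x_Rx_M − 3x_M².
∂π/∂x_M = 244 + x_R − 6x_M = 0, so x_M = 122/3 + (1/6)x_R.
At x_R = 122: x_M = 122/3 + (1/6)·122 = 61.

61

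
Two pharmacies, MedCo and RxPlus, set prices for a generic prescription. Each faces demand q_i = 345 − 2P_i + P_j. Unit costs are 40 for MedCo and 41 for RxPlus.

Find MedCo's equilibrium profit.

MedCo's profit: π = (P_{MedCo} − 40)(345 − 2P_{MedCo} + P_{RxPlus}).
∂π/∂P_{MedCo} = 425 − 4P_{MedCo} + P_{RxPlus} = 0 ⇒ P_{MedCo} = 106.25 + 0.25P_{RxPlus}.
Similarly P_{RxPlus} = 106.75 + 0.25P_{MedCo}.
Solving the two reaction functions simultaneously: (1 − (0.25)(0.25))P_{MedCo} = 106.25 + 0.25·106.75, so 0.9375P_{MedCo} = 132.9375 and P_{MedCo} = 141.8.
Then P_{RxPlus} = 106.75 + 0.25·141.8 = 142.2.
q_{MedCo} = 345 − 2·141.8 + 142.2 = 203.6.
Profit = (141.8 − 40)·203.6 = 20726.48.

20726.48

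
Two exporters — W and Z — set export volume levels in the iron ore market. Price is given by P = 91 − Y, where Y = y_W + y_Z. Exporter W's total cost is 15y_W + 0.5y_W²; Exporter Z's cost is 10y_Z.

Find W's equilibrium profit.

Exporter W's profit: π = y_W(91 − (y_W + y_Z)) − 15y_W − 0.5y_W².
∂π/∂y_W = 76 − 3y_W − y_Z = 0, so y_W = 76/3 − (1/3)y_Z.
For Z: ∂π/∂y_Z = 81 − 2y_Z − y_W = 0 ⇒ y_Z = 40.5 − 0.5y_W.
Substituting the second reaction function into the first: y_W = 76/3 − (1/3)(40.5 − 0.5y_W), which gives (5/6)y_W = 71/6 ⇒ y_W = 14.2.
Then y_Z = 40.5 − 0.5·14.2 = 33.4.
Price P = 91 − 47.6 = 43.4.
W's profit: (43.4 − 15)·14.2 − 0.5(14.2)² = 302.46.

302.46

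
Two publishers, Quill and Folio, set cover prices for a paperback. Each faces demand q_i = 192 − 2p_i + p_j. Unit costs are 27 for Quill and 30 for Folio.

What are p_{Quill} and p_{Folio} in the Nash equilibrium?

82.4, 83.6

Quill's profit: π = (p_{Quill} − 27)(192 − 2p_{Quill} + p_{Folio}).
∂π/∂p_{Quill} = 246 − 4p_{Quill} + p_{Folio} = 0 ⇒ p_{Quill} = 61.5 + 0.25p_{Folio}.
Similarly p_{Folio} = 63 + 0.25p_{Quill}.
Plugging p_{Folio} into Quill's best response: p_{Quill} = 61.5 + 0.25(63 + 0.25p_{Quill}) ⇒ 0.9375p_{Quill} = 77.25, so p_{Quill} = 82.4.
Then p_{Folio} = 63 + 0.25·82.4 = 83.6.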